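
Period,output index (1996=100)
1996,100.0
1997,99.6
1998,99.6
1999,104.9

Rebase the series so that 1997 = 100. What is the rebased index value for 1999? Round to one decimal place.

Rebased(1999) = 104.9 / 99.6 × 100 = 105.3213

105.3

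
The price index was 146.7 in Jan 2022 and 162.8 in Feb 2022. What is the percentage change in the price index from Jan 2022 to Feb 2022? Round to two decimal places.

10.97%

Change = (162.8 − 146.7) / 146.7 × 100
       = 16.1 / 146.7 × 100 = 10.9748%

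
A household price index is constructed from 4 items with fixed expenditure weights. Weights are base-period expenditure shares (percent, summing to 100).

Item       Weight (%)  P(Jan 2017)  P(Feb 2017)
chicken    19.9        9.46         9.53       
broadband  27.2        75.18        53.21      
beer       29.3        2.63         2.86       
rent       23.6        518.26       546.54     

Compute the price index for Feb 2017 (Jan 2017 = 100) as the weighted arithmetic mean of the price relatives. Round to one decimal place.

chicken: 19.9 × (9.53/9.46) = 19.9 × 1.007400 = 20.0473
broadband: 27.2 × (53.21/75.18) = 27.2 × 0.707768 = 19.2513
beer: 29.3 × (2.86/2.63) = 29.3 × 1.087452 = 31.8624
rent: 23.6 × (546.54/518.26) = 23.6 × 1.054567 = 24.8878
Index = Σ wᵢ·(p₁ᵢ/p₀ᵢ) = 20.0473 + 19.2513 + 31.8624 + 24.8878 = 96.0487

96.0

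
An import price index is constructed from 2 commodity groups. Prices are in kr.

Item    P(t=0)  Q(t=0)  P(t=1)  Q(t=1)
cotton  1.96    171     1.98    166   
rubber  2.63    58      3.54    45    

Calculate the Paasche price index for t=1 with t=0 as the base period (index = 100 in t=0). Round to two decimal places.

109.98

Paasche price index uses current-period quantities as weights.
ΣP(t=1)·Q(t=1) = 1.98×166 + 3.54×45 = 328.68 + 159.3 = 487.98
ΣP(t=0)·Q(t=1) = 1.96×166 + 2.63×45 = 325.36 + 118.35 = 443.71
Index = 487.98 / 443.71 × 100 = 109.9772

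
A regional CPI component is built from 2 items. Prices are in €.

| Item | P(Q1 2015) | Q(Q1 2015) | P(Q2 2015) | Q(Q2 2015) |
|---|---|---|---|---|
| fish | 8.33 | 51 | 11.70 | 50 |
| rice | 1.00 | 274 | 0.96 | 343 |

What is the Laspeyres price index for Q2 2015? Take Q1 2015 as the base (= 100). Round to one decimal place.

Laspeyres price index uses base-period quantities as weights.
ΣP(Q2 2015)·Q(Q1 2015) = 11.70×51 + 0.96×274 = 596.7 + 263.04 = 859.74
ΣP(Q1 2015)·Q(Q1 2015) = 8.33×51 + 1.00×274 = 424.83 + 274 = 698.83
Index = 859.74 / 698.83 × 100 = 123.0256

123.0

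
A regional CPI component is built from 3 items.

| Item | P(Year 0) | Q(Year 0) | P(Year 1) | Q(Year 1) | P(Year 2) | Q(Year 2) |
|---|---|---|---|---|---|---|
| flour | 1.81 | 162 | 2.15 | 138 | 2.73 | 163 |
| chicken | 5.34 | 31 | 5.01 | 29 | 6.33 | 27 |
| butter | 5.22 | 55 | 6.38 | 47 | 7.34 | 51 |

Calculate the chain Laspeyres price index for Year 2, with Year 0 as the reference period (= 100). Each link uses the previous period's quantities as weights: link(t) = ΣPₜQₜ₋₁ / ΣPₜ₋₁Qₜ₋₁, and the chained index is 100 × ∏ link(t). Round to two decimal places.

139.81

Link Year 0→Year 1:
ΣP(Year 1)Q(Year 0) = 2.15×162 + 5.01×31 + 6.38×55 = 348.3 + 155.31 + 350.9 = 854.51
ΣP(Year 0)Q(Year 0) = 1.81×162 + 5.34×31 + 5.22×55 = 293.22 + 165.54 + 287.1 = 745.86
link = 854.51/745.86 = 1.145671
Link Year 1→Year 2:
ΣP(Year 2)Q(Year 1) = 2.73×138 + 6.33×29 + 7.34×47 = 376.74 + 183.57 + 344.98 = 905.29
ΣP(Year 1)Q(Year 1) = 2.15×138 + 5.01×29 + 6.38×47 = 296.7 + 145.29 + 299.86 = 741.85
link = 905.29/741.85 = 1.220314
Chained index = 100 × 1.145671 × 1.220314 = 139.8078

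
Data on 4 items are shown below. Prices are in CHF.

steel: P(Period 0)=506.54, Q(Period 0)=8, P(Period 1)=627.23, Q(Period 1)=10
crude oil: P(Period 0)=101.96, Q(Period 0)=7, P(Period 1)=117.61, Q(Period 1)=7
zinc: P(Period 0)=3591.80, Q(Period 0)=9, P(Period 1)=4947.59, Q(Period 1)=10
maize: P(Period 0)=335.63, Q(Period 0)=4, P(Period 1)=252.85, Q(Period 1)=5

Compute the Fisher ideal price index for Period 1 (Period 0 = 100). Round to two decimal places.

133.51

Laspeyres component (base-period weights):
ΣP(Period 1)Q(Period 0) = 627.23×8 + 117.61×7 + 4947.59×9 + 252.85×4 = 5017.84 + 823.27 + 44528.31 + 1011.4 = 51380.82
ΣP(Period 0)Q(Period 0) = 506.54×8 + 101.96×7 + 3591.80×9 + 335.63×4 = 4052.32 + 713.72 + 32326.2 + 1342.52 = 38434.76
L = 51380.82 / 38434.76 × 100 = 133.6832
Paasche component (current-period weights):
ΣP(Period 1)Q(Period 1) = 627.23×10 + 117.61×7 + 4947.59×10 + 252.85×5 = 6272.3 + 823.27 + 49475.9 + 1264.25 = 57835.72
ΣP(Period 0)Q(Period 1) = 506.54×10 + 101.96×7 + 3591.80×10 + 335.63×5 = 5065.4 + 713.72 + 35918 + 1678.15 = 43375.27
P = 57835.72 / 43375.27 × 100 = 133.3380
Fisher = √(L × P) = √(133.6832 × 133.3380) = 133.5105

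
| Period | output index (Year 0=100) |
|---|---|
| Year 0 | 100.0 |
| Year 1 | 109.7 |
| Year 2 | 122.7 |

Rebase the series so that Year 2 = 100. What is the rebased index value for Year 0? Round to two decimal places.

81.50

Rebased(Year 0) = 100.0 / 122.7 × 100 = 81.4996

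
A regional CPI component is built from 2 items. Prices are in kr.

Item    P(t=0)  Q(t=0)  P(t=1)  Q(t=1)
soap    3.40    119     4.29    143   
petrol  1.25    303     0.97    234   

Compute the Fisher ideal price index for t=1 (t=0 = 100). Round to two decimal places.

Laspeyres component (base-period weights):
ΣP(t=1)Q(t=0) = 4.29×119 + 0.97×303 = 510.51 + 293.91 = 804.42
ΣP(t=0)Q(t=0) = 3.40×119 + 1.25×303 = 404.6 + 378.75 = 783.35
L = 804.42 / 783.35 × 100 = 102.6897
Paasche component (current-period weights):
ΣP(t=1)Q(t=1) = 4.29×143 + 0.97×234 = 613.47 + 226.98 = 840.45
ΣP(t=0)Q(t=1) = 3.40×143 + 1.25×234 = 486.2 + 292.5 = 778.7
P = 840.45 / 778.7 × 100 = 107.9299
Fisher = √(L × P) = √(102.6897 × 107.9299) = 105.2772

105.28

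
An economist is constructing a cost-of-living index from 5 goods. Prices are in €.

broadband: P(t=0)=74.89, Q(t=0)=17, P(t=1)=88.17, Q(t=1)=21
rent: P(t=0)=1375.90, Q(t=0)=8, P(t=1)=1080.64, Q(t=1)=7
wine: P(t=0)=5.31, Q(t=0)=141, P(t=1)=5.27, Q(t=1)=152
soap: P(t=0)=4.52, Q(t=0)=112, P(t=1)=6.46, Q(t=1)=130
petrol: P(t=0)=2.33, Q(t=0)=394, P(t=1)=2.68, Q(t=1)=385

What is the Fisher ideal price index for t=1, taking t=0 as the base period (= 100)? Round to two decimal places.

Laspeyres component (base-period weights):
ΣP(t=1)Q(t=0) = 88.17×17 + 1080.64×8 + 5.27×141 + 6.46×112 + 2.68×394 = 1498.89 + 8645.12 + 743.07 + 723.52 + 1055.92 = 12666.52
ΣP(t=0)Q(t=0) = 74.89×17 + 1375.90×8 + 5.31×141 + 4.52×112 + 2.33×394 = 1273.13 + 11007.2 + 748.71 + 506.24 + 918.02 = 14453.3
L = 12666.52 / 14453.3 × 100 = 87.6376
Paasche component (current-period weights):
ΣP(t=1)Q(t=1) = 88.17×21 + 1080.64×7 + 5.27×152 + 6.46×130 + 2.68×385 = 1851.57 + 7564.48 + 801.04 + 839.8 + 1031.8 = 12088.69
ΣP(t=0)Q(t=1) = 74.89×21 + 1375.90×7 + 5.31×152 + 4.52×130 + 2.33×385 = 1572.69 + 9631.3 + 807.12 + 587.6 + 897.05 = 13495.76
P = 12088.69 / 13495.76 × 100 = 89.5740
Fisher = √(L × P) = √(87.6376 × 89.5740) = 88.6005

88.60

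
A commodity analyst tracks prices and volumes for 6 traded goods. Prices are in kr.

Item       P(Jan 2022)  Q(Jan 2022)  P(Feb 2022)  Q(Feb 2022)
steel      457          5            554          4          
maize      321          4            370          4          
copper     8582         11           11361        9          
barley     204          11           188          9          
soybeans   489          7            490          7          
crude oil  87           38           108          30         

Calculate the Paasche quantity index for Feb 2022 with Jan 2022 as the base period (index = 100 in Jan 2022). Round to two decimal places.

Paasche quantity index uses current-period prices as weights.
ΣP(Feb 2022)·Q(Feb 2022) = 554×4 + 370×4 + 11361×9 + 188×9 + 490×7 + 108×30 = 2216 + 1480 + 102249 + 1692 + 3430 + 3240 = 114307
ΣP(Feb 2022)·Q(Jan 2022) = 554×5 + 370×4 + 11361×11 + 188×11 + 490×7 + 108×38 = 2770 + 1480 + 124971 + 2068 + 3430 + 4104 = 138823
Index = 114307 / 138823 × 100 = 82.3401

82.34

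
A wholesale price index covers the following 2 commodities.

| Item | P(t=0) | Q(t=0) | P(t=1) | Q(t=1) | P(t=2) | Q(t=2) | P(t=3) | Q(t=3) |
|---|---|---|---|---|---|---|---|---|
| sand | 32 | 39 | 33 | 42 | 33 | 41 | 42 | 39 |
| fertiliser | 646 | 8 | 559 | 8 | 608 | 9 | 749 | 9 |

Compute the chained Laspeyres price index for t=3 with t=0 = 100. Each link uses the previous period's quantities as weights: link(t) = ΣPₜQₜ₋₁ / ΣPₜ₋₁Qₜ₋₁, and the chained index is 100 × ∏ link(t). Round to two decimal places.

118.75

Link t=0→t=1:
ΣP(t=1)Q(t=0) = 33×39 + 559×8 = 1287 + 4472 = 5759
ΣP(t=0)Q(t=0) = 32×39 + 646×8 = 1248 + 5168 = 6416
link = 5759/6416 = 0.897600
Link t=1→t=2:
ΣP(t=2)Q(t=1) = 33×42 + 608×8 = 1386 + 4864 = 6250
ΣP(t=1)Q(t=1) = 33×42 + 559×8 = 1386 + 4472 = 5858
link = 6250/5858 = 1.066917
Link t=2→t=3:
ΣP(t=3)Q(t=2) = 42×41 + 749×9 = 1722 + 6741 = 8463
ΣP(t=2)Q(t=2) = 33×41 + 608×9 = 1353 + 5472 = 6825
link = 8463/6825 = 1.240000
Chained index = 100 × 0.897600 × 1.066917 × 1.240000 = 118.7504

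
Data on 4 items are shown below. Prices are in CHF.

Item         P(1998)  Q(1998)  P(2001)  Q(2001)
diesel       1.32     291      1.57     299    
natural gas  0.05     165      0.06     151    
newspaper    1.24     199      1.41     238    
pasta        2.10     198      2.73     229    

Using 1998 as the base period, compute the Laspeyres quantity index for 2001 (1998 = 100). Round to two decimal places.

111.69

Laspeyres quantity index uses base-period prices as weights.
ΣP(1998)·Q(2001) = 1.32×299 + 0.05×151 + 1.24×238 + 2.10×229 = 394.68 + 7.55 + 295.12 + 480.9 = 1178.25
ΣP(1998)·Q(1998) = 1.32×291 + 0.05×165 + 1.24×199 + 2.10×198 = 384.12 + 8.25 + 246.76 + 415.8 = 1054.93
Index = 1178.25 / 1054.93 × 100 = 111.6899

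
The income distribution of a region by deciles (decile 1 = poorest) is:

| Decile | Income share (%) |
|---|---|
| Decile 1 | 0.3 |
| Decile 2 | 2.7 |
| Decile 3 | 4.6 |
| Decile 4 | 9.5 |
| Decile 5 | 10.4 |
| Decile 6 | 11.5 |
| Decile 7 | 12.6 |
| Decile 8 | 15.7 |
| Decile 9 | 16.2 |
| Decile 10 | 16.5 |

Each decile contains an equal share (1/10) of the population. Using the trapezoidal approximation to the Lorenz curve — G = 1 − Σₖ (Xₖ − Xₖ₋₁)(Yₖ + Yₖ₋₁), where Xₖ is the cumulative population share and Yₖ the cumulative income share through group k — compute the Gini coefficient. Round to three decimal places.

0.306

Cumulative income shares Yₖ: 0.0030, 0.0300, 0.0760, 0.1710, 0.2750, 0.3900, 0.5160, 0.6730, 0.8350, 1.0000
Σ (Xₖ−Xₖ₋₁)(Yₖ+Yₖ₋₁) = (1/10)(0.0030+0.0000) + (1/10)(0.0300+0.0030) + (1/10)(0.0760+0.0300) + (1/10)(0.1710+0.0760) + (1/10)(0.2750+0.1710) + (1/10)(0.3900+0.2750) + (1/10)(0.5160+0.3900) + (1/10)(0.6730+0.5160) + (1/10)(0.8350+0.6730) + (1/10)(1.0000+0.8350)
  = 0.0003 + 0.0033 + 0.0106 + 0.0247 + 0.0446 + 0.0665 + 0.0906 + 0.1189 + 0.1508 + 0.1835 = 0.6938
G = 1 − 0.6938 = 0.3062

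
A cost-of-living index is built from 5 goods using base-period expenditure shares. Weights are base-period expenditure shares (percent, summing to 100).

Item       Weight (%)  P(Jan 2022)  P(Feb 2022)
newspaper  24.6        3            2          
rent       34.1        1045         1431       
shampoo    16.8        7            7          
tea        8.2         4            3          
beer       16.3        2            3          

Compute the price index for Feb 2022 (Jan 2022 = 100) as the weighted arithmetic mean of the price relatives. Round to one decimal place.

newspaper: 24.6 × (2/3) = 24.6 × 0.666667 = 16.4000
rent: 34.1 × (1431/1045) = 34.1 × 1.369378 = 46.6958
shampoo: 16.8 × (7/7) = 16.8 × 1.000000 = 16.8000
tea: 8.2 × (3/4) = 8.2 × 0.750000 = 6.1500
beer: 16.3 × (3/2) = 16.3 × 1.500000 = 24.4500
Index = Σ wᵢ·(p₁ᵢ/p₀ᵢ) = 16.4000 + 46.6958 + 16.8000 + 6.1500 + 24.4500 = 110.4958

110.5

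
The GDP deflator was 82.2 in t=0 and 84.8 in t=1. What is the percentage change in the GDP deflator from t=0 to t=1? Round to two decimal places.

Change = (84.8 − 82.2) / 82.2 × 100
       = 2.6 / 82.2 × 100 = 3.1630%

3.16%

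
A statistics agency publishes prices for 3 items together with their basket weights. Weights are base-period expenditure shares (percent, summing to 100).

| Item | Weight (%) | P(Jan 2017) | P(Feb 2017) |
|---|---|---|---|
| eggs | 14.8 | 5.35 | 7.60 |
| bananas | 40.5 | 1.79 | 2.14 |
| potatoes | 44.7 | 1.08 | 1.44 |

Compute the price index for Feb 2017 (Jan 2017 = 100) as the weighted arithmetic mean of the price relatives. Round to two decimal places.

eggs: 14.8 × (7.60/5.35) = 14.8 × 1.420561 = 21.0243
bananas: 40.5 × (2.14/1.79) = 40.5 × 1.195531 = 48.4190
potatoes: 44.7 × (1.44/1.08) = 44.7 × 1.333333 = 59.6000
Index = Σ wᵢ·(p₁ᵢ/p₀ᵢ) = 21.0243 + 48.4190 + 59.6000 = 129.0433

129.04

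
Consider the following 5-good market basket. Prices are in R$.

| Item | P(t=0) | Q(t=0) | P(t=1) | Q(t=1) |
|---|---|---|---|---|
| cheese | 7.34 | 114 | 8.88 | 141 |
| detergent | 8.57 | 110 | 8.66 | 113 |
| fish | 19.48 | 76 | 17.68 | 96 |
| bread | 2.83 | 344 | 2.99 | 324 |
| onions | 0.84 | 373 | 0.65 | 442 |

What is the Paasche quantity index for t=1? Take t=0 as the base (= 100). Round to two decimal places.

Paasche quantity index uses current-period prices as weights.
ΣP(t=1)·Q(t=1) = 8.88×141 + 8.66×113 + 17.68×96 + 2.99×324 + 0.65×442 = 1252.08 + 978.58 + 1697.28 + 968.76 + 287.3 = 5184
ΣP(t=1)·Q(t=0) = 8.88×114 + 8.66×110 + 17.68×76 + 2.99×344 + 0.65×373 = 1012.32 + 952.6 + 1343.68 + 1028.56 + 242.45 = 4579.61
Index = 5184 / 4579.61 × 100 = 113.1974

113.20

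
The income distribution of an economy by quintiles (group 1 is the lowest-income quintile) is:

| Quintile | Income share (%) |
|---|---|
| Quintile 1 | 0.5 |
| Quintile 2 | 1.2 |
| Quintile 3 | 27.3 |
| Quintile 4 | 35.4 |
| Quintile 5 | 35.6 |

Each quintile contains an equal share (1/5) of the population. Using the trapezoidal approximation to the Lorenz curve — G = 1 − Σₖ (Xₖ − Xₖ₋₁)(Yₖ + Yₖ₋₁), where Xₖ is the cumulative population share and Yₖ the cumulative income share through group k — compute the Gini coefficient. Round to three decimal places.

0.418

Cumulative income shares Yₖ: 0.0050, 0.0170, 0.2900, 0.6440, 1.0000
Σ (Xₖ−Xₖ₋₁)(Yₖ+Yₖ₋₁) = (1/5)(0.0050+0.0000) + (1/5)(0.0170+0.0050) + (1/5)(0.2900+0.0170) + (1/5)(0.6440+0.2900) + (1/5)(1.0000+0.6440)
  = 0.0010 + 0.0044 + 0.0614 + 0.1868 + 0.3288 = 0.5824
G = 1 − 0.5824 = 0.4176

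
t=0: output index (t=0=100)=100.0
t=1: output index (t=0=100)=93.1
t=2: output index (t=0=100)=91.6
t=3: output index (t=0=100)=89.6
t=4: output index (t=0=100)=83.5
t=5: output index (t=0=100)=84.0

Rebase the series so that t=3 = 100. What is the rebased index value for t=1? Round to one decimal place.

Rebased(t=1) = 93.1 / 89.6 × 100 = 103.9062

103.9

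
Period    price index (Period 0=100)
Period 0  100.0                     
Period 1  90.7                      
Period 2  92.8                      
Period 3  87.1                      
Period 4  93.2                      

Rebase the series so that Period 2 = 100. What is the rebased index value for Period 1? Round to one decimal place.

Rebased(Period 1) = 90.7 / 92.8 × 100 = 97.7371

97.7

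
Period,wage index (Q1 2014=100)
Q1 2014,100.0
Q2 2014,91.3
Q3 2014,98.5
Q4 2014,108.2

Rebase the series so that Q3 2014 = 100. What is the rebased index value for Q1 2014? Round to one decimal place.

Rebased(Q1 2014) = 100.0 / 98.5 × 100 = 101.5228

101.5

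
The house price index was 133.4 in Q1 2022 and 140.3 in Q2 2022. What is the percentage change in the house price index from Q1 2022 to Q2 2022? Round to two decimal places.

Change = (140.3 − 133.4) / 133.4 × 100
       = 6.9 / 133.4 × 100 = 5.1724%

5.17%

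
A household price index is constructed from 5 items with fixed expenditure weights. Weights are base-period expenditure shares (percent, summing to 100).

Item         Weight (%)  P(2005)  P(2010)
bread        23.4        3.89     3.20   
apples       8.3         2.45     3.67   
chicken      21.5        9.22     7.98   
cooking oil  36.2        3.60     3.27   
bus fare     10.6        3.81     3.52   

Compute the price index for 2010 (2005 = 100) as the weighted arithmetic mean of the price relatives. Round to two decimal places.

92.97

bread: 23.4 × (3.20/3.89) = 23.4 × 0.822622 = 19.2494
apples: 8.3 × (3.67/2.45) = 8.3 × 1.497959 = 12.4331
chicken: 21.5 × (7.98/9.22) = 21.5 × 0.865510 = 18.6085
cooking oil: 36.2 × (3.27/3.60) = 36.2 × 0.908333 = 32.8817
bus fare: 10.6 × (3.52/3.81) = 10.6 × 0.923885 = 9.7932
Index = Σ wᵢ·(p₁ᵢ/p₀ᵢ) = 19.2494 + 12.4331 + 18.6085 + 32.8817 + 9.7932 = 92.9657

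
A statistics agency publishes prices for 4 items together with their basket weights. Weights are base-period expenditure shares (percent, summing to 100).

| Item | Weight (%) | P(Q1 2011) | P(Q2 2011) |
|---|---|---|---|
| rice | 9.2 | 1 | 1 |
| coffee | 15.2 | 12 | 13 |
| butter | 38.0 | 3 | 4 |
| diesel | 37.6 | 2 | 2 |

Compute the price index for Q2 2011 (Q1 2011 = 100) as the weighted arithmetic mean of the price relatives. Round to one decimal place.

rice: 9.2 × (1/1) = 9.2 × 1.000000 = 9.2000
coffee: 15.2 × (13/12) = 15.2 × 1.083333 = 16.4667
butter: 38.0 × (4/3) = 38.0 × 1.333333 = 50.6667
diesel: 37.6 × (2/2) = 37.6 × 1.000000 = 37.6000
Index = Σ wᵢ·(p₁ᵢ/p₀ᵢ) = 9.2000 + 16.4667 + 50.6667 + 37.6000 = 113.9333

113.9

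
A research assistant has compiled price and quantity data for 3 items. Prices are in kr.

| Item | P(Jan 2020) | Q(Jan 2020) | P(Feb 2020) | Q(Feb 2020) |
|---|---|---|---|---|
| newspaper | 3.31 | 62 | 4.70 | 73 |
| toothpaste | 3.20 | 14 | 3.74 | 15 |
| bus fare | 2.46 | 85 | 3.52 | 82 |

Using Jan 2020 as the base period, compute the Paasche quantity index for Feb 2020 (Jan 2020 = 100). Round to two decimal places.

106.98

Paasche quantity index uses current-period prices as weights.
ΣP(Feb 2020)·Q(Feb 2020) = 4.70×73 + 3.74×15 + 3.52×82 = 343.1 + 56.1 + 288.64 = 687.84
ΣP(Feb 2020)·Q(Jan 2020) = 4.70×62 + 3.74×14 + 3.52×85 = 291.4 + 52.36 + 299.2 = 642.96
Index = 687.84 / 642.96 × 100 = 106.9802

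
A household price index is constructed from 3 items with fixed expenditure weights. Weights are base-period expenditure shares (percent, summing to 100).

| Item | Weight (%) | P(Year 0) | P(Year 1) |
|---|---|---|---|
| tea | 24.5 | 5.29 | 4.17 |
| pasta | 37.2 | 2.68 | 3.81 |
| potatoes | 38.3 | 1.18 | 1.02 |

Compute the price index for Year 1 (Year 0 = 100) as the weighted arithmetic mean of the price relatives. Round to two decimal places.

tea: 24.5 × (4.17/5.29) = 24.5 × 0.788280 = 19.3129
pasta: 37.2 × (3.81/2.68) = 37.2 × 1.421642 = 52.8851
potatoes: 38.3 × (1.02/1.18) = 38.3 × 0.864407 = 33.1068
Index = Σ wᵢ·(p₁ᵢ/p₀ᵢ) = 19.3129 + 52.8851 + 33.1068 = 105.3047

105.30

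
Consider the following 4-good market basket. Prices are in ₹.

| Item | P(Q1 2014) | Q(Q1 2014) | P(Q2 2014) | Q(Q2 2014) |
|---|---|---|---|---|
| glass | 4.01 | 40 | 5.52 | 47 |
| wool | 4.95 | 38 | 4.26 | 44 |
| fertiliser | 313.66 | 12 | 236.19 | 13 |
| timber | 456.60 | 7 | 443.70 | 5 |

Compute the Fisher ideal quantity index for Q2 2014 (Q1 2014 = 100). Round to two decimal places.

91.65

Laspeyres component (base-period weights):
ΣP(Q1 2014)Q(Q2 2014) = 4.01×47 + 4.95×44 + 313.66×13 + 456.60×5 = 188.47 + 217.8 + 4077.58 + 2283 = 6766.85
ΣP(Q1 2014)Q(Q1 2014) = 4.01×40 + 4.95×38 + 313.66×12 + 456.60×7 = 160.4 + 188.1 + 3763.92 + 3196.2 = 7308.62
L = 6766.85 / 7308.62 × 100 = 92.5872
Paasche component (current-period weights):
ΣP(Q2 2014)Q(Q2 2014) = 5.52×47 + 4.26×44 + 236.19×13 + 443.70×5 = 259.44 + 187.44 + 3070.47 + 2218.5 = 5735.85
ΣP(Q2 2014)Q(Q1 2014) = 5.52×40 + 4.26×38 + 236.19×12 + 443.70×7 = 220.8 + 161.88 + 2834.28 + 3105.9 = 6322.86
P = 5735.85 / 6322.86 × 100 = 90.7161
Fisher = √(L × P) = √(92.5872 × 90.7161) = 91.6469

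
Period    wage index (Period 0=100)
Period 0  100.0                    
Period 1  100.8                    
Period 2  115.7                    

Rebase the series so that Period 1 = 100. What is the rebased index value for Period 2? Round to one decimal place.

114.8

Rebased(Period 2) = 115.7 / 100.8 × 100 = 114.7817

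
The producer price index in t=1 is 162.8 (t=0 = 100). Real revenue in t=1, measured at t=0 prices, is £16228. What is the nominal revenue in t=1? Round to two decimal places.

Nominal = Real × (Index/100) = 16228 × (162.8/100)
        = 16228 × 1.628 = 26419.1840

26419.18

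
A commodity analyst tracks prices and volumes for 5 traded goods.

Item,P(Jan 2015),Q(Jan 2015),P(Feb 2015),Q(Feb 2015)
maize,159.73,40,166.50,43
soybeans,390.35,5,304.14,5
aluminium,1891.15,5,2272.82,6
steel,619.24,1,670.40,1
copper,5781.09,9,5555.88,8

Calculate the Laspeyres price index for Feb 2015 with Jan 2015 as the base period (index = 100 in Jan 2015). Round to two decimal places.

Laspeyres price index uses base-period quantities as weights.
ΣP(Feb 2015)·Q(Jan 2015) = 166.50×40 + 304.14×5 + 2272.82×5 + 670.40×1 + 5555.88×9 = 6660 + 1520.7 + 11364.1 + 670.4 + 50002.92 = 70218.12
ΣP(Jan 2015)·Q(Jan 2015) = 159.73×40 + 390.35×5 + 1891.15×5 + 619.24×1 + 5781.09×9 = 6389.2 + 1951.75 + 9455.75 + 619.24 + 52029.81 = 70445.75
Index = 70218.12 / 70445.75 × 100 = 99.6769

99.68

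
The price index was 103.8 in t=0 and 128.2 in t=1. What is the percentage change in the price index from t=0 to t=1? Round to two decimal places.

Change = (128.2 − 103.8) / 103.8 × 100
       = 24.4 / 103.8 × 100 = 23.5067%

23.51%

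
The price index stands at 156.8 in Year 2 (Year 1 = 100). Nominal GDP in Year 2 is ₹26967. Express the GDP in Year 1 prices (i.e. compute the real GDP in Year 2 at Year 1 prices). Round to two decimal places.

Real = Nominal ÷ (Index/100) = 26967 ÷ (156.8/100)
     = 26967 ÷ 1.568 = 17198.3418

17198.34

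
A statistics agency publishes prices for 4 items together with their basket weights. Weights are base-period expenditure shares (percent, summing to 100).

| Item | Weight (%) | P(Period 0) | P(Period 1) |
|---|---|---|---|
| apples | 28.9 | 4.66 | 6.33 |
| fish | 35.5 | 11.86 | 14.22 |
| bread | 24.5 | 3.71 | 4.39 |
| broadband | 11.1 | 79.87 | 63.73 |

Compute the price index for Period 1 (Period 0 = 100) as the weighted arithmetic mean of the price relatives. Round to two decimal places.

apples: 28.9 × (6.33/4.66) = 28.9 × 1.358369 = 39.2569
fish: 35.5 × (14.22/11.86) = 35.5 × 1.198988 = 42.5641
bread: 24.5 × (4.39/3.71) = 24.5 × 1.183288 = 28.9906
broadband: 11.1 × (63.73/79.87) = 11.1 × 0.797922 = 8.8569
Index = Σ wᵢ·(p₁ᵢ/p₀ᵢ) = 39.2569 + 42.5641 + 28.9906 + 8.8569 = 119.6684

119.67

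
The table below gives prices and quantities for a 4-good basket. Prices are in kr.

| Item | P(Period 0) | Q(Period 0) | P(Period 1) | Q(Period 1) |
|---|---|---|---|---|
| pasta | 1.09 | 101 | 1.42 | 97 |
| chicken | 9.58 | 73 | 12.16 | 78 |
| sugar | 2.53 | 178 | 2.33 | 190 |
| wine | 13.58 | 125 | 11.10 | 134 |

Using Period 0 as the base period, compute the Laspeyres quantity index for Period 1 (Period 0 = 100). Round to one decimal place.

Laspeyres quantity index uses base-period prices as weights.
ΣP(Period 0)·Q(Period 1) = 1.09×97 + 9.58×78 + 2.53×190 + 13.58×134 = 105.73 + 747.24 + 480.7 + 1819.72 = 3153.39
ΣP(Period 0)·Q(Period 0) = 1.09×101 + 9.58×73 + 2.53×178 + 13.58×125 = 110.09 + 699.34 + 450.34 + 1697.5 = 2957.27
Index = 3153.39 / 2957.27 × 100 = 106.6318

106.6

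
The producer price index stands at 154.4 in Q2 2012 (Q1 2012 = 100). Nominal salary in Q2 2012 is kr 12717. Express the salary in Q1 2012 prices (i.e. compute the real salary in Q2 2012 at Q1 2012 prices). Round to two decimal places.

Real = Nominal ÷ (Index/100) = 12717 ÷ (154.4/100)
     = 12717 ÷ 1.544 = 8236.3990

8236.40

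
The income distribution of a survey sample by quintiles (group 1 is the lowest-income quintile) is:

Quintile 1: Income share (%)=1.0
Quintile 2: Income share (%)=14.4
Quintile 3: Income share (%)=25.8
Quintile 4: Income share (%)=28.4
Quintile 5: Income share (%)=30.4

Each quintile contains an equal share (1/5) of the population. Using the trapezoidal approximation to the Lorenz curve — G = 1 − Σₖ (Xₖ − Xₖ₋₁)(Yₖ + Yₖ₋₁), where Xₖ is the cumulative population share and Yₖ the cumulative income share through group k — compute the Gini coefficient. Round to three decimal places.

0.291

Cumulative income shares Yₖ: 0.0100, 0.1540, 0.4120, 0.6960, 1.0000
Σ (Xₖ−Xₖ₋₁)(Yₖ+Yₖ₋₁) = (1/5)(0.0100+0.0000) + (1/5)(0.1540+0.0100) + (1/5)(0.4120+0.1540) + (1/5)(0.6960+0.4120) + (1/5)(1.0000+0.6960)
  = 0.0020 + 0.0328 + 0.1132 + 0.2216 + 0.3392 = 0.7088
G = 1 − 0.7088 = 0.2912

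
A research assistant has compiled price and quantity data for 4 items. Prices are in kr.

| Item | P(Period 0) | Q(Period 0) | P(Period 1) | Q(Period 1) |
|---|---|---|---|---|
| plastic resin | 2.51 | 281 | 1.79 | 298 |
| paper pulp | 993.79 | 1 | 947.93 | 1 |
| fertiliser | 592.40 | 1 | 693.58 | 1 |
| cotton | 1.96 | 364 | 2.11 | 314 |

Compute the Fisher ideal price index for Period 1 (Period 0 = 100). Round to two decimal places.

Laspeyres component (base-period weights):
ΣP(Period 1)Q(Period 0) = 1.79×281 + 947.93×1 + 693.58×1 + 2.11×364 = 502.99 + 947.93 + 693.58 + 768.04 = 2912.54
ΣP(Period 0)Q(Period 0) = 2.51×281 + 993.79×1 + 592.40×1 + 1.96×364 = 705.31 + 993.79 + 592.4 + 713.44 = 3004.94
L = 2912.54 / 3004.94 × 100 = 96.9251
Paasche component (current-period weights):
ΣP(Period 1)Q(Period 1) = 1.79×298 + 947.93×1 + 693.58×1 + 2.11×314 = 533.42 + 947.93 + 693.58 + 662.54 = 2837.47
ΣP(Period 0)Q(Period 1) = 2.51×298 + 993.79×1 + 592.40×1 + 1.96×314 = 747.98 + 993.79 + 592.4 + 615.44 = 2949.61
P = 2837.47 / 2949.61 × 100 = 96.1981
Fisher = √(L × P) = √(96.9251 × 96.1981) = 96.5609

96.56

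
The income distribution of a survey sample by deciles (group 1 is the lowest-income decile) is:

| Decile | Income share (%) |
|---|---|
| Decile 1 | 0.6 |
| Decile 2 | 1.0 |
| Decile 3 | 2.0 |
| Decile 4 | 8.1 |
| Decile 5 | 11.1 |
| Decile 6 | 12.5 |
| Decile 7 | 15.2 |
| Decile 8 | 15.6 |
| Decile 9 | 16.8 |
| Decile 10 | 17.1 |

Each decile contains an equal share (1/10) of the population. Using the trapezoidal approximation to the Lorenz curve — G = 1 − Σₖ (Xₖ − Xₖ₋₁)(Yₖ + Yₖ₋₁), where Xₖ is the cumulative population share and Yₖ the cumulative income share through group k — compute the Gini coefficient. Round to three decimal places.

Cumulative income shares Yₖ: 0.0060, 0.0160, 0.0360, 0.1170, 0.2280, 0.3530, 0.5050, 0.6610, 0.8290, 1.0000
Σ (Xₖ−Xₖ₋₁)(Yₖ+Yₖ₋₁) = (1/10)(0.0060+0.0000) + (1/10)(0.0160+0.0060) + (1/10)(0.0360+0.0160) + (1/10)(0.1170+0.0360) + (1/10)(0.2280+0.1170) + (1/10)(0.3530+0.2280) + (1/10)(0.5050+0.3530) + (1/10)(0.6610+0.5050) + (1/10)(0.8290+0.6610) + (1/10)(1.0000+0.8290)
  = 0.0006 + 0.0022 + 0.0052 + 0.0153 + 0.0345 + 0.0581 + 0.0858 + 0.1166 + 0.1490 + 0.1829 = 0.6502
G = 1 − 0.6502 = 0.3498

0.350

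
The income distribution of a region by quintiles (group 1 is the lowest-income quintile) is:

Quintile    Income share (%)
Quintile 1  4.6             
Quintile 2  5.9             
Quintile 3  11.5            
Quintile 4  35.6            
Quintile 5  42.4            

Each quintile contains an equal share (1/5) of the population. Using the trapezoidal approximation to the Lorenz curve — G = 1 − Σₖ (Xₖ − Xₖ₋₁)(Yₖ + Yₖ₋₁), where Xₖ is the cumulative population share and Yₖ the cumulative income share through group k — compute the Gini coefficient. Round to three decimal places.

Cumulative income shares Yₖ: 0.0460, 0.1050, 0.2200, 0.5760, 1.0000
Σ (Xₖ−Xₖ₋₁)(Yₖ+Yₖ₋₁) = (1/5)(0.0460+0.0000) + (1/5)(0.1050+0.0460) + (1/5)(0.2200+0.1050) + (1/5)(0.5760+0.2200) + (1/5)(1.0000+0.5760)
  = 0.0092 + 0.0302 + 0.0650 + 0.1592 + 0.3152 = 0.5788
G = 1 − 0.5788 = 0.4212

0.421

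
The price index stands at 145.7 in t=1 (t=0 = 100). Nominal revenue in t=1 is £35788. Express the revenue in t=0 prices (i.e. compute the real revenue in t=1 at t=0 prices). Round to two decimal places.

24562.80

Real = Nominal ÷ (Index/100) = 35788 ÷ (145.7/100)
     = 35788 ÷ 1.457 = 24562.8003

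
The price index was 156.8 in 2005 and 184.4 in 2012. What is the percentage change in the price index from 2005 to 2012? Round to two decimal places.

17.60%

Change = (184.4 − 156.8) / 156.8 × 100
       = 27.6 / 156.8 × 100 = 17.6020%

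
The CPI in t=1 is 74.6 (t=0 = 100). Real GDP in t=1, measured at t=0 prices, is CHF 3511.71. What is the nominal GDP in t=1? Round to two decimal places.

Nominal = Real × (Index/100) = 3511.71 × (74.6/100)
        = 3511.71 × 0.746 = 2619.7357

2619.74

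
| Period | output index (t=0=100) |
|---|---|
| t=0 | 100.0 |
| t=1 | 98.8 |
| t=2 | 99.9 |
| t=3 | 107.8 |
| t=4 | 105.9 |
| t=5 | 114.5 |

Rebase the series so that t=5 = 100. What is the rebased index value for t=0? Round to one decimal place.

Rebased(t=0) = 100.0 / 114.5 × 100 = 87.3362

87.3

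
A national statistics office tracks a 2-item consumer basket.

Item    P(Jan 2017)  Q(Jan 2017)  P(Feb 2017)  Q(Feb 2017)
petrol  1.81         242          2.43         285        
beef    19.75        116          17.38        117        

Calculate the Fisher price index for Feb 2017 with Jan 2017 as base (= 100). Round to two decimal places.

Laspeyres component (base-period weights):
ΣP(Feb 2017)Q(Jan 2017) = 2.43×242 + 17.38×116 = 588.06 + 2016.08 = 2604.14
ΣP(Jan 2017)Q(Jan 2017) = 1.81×242 + 19.75×116 = 438.02 + 2291 = 2729.02
L = 2604.14 / 2729.02 × 100 = 95.4240
Paasche component (current-period weights):
ΣP(Feb 2017)Q(Feb 2017) = 2.43×285 + 17.38×117 = 692.55 + 2033.46 = 2726.01
ΣP(Jan 2017)Q(Feb 2017) = 1.81×285 + 19.75×117 = 515.85 + 2310.75 = 2826.6
P = 2726.01 / 2826.6 × 100 = 96.4413
Fisher = √(L × P) = √(95.4240 × 96.4413) = 95.9313

95.93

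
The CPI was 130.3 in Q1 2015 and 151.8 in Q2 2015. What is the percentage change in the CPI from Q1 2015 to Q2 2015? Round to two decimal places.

16.50%

Change = (151.8 − 130.3) / 130.3 × 100
       = 21.5 / 130.3 × 100 = 16.5004%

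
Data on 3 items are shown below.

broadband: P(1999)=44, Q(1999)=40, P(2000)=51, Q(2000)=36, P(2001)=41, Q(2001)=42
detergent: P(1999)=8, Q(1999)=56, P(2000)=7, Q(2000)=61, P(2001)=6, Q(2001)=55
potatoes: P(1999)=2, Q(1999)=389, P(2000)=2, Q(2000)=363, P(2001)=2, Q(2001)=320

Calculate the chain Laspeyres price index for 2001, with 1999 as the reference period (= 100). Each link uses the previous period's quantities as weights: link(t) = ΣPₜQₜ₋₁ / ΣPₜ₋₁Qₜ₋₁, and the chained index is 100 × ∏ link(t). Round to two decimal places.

92.36

Link 1999→2000:
ΣP(2000)Q(1999) = 51×40 + 7×56 + 2×389 = 2040 + 392 + 778 = 3210
ΣP(1999)Q(1999) = 44×40 + 8×56 + 2×389 = 1760 + 448 + 778 = 2986
link = 3210/2986 = 1.075017
Link 2000→2001:
ΣP(2001)Q(2000) = 41×36 + 6×61 + 2×363 = 1476 + 366 + 726 = 2568
ΣP(2000)Q(2000) = 51×36 + 7×61 + 2×363 = 1836 + 427 + 726 = 2989
link = 2568/2989 = 0.859150
Chained index = 100 × 1.075017 × 0.859150 = 92.3601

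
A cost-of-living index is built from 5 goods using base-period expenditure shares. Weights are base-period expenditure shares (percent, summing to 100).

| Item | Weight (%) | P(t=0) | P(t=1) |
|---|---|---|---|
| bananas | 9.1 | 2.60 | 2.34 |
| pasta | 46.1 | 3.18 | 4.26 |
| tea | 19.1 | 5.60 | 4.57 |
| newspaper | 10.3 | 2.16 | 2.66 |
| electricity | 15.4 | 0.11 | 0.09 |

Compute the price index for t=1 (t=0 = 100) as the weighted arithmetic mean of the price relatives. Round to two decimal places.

110.82

bananas: 9.1 × (2.34/2.60) = 9.1 × 0.900000 = 8.1900
pasta: 46.1 × (4.26/3.18) = 46.1 × 1.339623 = 61.7566
tea: 19.1 × (4.57/5.60) = 19.1 × 0.816071 = 15.5870
newspaper: 10.3 × (2.66/2.16) = 10.3 × 1.231481 = 12.6843
electricity: 15.4 × (0.09/0.11) = 15.4 × 0.818182 = 12.6000
Index = Σ wᵢ·(p₁ᵢ/p₀ᵢ) = 8.1900 + 61.7566 + 15.5870 + 12.6843 + 12.6000 = 110.8178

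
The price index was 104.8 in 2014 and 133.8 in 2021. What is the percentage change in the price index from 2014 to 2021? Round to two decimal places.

Change = (133.8 − 104.8) / 104.8 × 100
       = 29.0 / 104.8 × 100 = 27.6718%

27.67%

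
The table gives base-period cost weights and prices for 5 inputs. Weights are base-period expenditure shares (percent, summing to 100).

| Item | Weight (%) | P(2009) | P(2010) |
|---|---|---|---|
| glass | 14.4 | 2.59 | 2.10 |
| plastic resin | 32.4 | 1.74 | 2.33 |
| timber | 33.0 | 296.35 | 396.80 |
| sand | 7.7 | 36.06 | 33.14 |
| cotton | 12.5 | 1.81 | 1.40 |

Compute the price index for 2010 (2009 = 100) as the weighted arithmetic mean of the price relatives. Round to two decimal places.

glass: 14.4 × (2.10/2.59) = 14.4 × 0.810811 = 11.6757
plastic resin: 32.4 × (2.33/1.74) = 32.4 × 1.339080 = 43.3862
timber: 33.0 × (396.80/296.35) = 33.0 × 1.338957 = 44.1856
sand: 7.7 × (33.14/36.06) = 7.7 × 0.919024 = 7.0765
cotton: 12.5 × (1.40/1.81) = 12.5 × 0.773481 = 9.6685
Index = Σ wᵢ·(p₁ᵢ/p₀ᵢ) = 11.6757 + 43.3862 + 44.1856 + 7.0765 + 9.6685 = 115.9925

115.99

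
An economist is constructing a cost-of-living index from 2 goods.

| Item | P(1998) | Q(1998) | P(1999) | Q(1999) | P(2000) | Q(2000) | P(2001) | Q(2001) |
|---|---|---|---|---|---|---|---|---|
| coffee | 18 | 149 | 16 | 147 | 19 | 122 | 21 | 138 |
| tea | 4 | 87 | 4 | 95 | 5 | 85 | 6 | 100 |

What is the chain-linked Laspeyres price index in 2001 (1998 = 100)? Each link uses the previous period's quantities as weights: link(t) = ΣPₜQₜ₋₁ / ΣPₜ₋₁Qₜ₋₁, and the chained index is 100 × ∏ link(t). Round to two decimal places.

120.79

Link 1998→1999:
ΣP(1999)Q(1998) = 16×149 + 4×87 = 2384 + 348 = 2732
ΣP(1998)Q(1998) = 18×149 + 4×87 = 2682 + 348 = 3030
link = 2732/3030 = 0.901650
Link 1999→2000:
ΣP(2000)Q(1999) = 19×147 + 5×95 = 2793 + 475 = 3268
ΣP(1999)Q(1999) = 16×147 + 4×95 = 2352 + 380 = 2732
link = 3268/2732 = 1.196193
Link 2000→2001:
ΣP(2001)Q(2000) = 21×122 + 6×85 = 2562 + 510 = 3072
ΣP(2000)Q(2000) = 19×122 + 5×85 = 2318 + 425 = 2743
link = 3072/2743 = 1.119942
Chained index = 100 × 0.901650 × 1.196193 × 1.119942 = 120.7911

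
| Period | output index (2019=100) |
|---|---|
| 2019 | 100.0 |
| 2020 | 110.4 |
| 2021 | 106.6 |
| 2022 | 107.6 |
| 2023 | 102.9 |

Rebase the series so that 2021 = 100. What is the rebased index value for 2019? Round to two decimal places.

Rebased(2019) = 100.0 / 106.6 × 100 = 93.8086

93.81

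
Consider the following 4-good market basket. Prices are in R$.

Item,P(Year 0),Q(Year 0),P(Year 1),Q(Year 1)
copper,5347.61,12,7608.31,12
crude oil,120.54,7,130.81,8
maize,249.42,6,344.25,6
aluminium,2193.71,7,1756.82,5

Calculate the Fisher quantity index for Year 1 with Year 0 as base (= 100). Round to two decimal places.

95.80

Laspeyres component (base-period weights):
ΣP(Year 0)Q(Year 1) = 5347.61×12 + 120.54×8 + 249.42×6 + 2193.71×5 = 64171.32 + 964.32 + 1496.52 + 10968.55 = 77600.71
ΣP(Year 0)Q(Year 0) = 5347.61×12 + 120.54×7 + 249.42×6 + 2193.71×7 = 64171.32 + 843.78 + 1496.52 + 15355.97 = 81867.59
L = 77600.71 / 81867.59 × 100 = 94.7881
Paasche component (current-period weights):
ΣP(Year 1)Q(Year 1) = 7608.31×12 + 130.81×8 + 344.25×6 + 1756.82×5 = 91299.72 + 1046.48 + 2065.5 + 8784.1 = 103195.8
ΣP(Year 1)Q(Year 0) = 7608.31×12 + 130.81×7 + 344.25×6 + 1756.82×7 = 91299.72 + 915.67 + 2065.5 + 12297.74 = 106578.63
P = 103195.8 / 106578.63 × 100 = 96.8260
Fisher = √(L × P) = √(94.7881 × 96.8260) = 95.8016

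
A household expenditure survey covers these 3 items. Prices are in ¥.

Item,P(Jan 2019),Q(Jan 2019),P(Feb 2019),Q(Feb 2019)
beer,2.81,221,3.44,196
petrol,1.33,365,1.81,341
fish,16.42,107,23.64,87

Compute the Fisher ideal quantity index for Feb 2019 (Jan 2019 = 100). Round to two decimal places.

84.86

Laspeyres component (base-period weights):
ΣP(Jan 2019)Q(Feb 2019) = 2.81×196 + 1.33×341 + 16.42×87 = 550.76 + 453.53 + 1428.54 = 2432.83
ΣP(Jan 2019)Q(Jan 2019) = 2.81×221 + 1.33×365 + 16.42×107 = 621.01 + 485.45 + 1756.94 = 2863.4
L = 2432.83 / 2863.4 × 100 = 84.9630
Paasche component (current-period weights):
ΣP(Feb 2019)Q(Feb 2019) = 3.44×196 + 1.81×341 + 23.64×87 = 674.24 + 617.21 + 2056.68 = 3348.13
ΣP(Feb 2019)Q(Jan 2019) = 3.44×221 + 1.81×365 + 23.64×107 = 760.24 + 660.65 + 2529.48 = 3950.37
P = 3348.13 / 3950.37 × 100 = 84.7548
Fisher = √(L × P) = √(84.9630 × 84.7548) = 84.8588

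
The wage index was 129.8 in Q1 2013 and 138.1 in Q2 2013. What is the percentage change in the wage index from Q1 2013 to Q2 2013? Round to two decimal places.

6.39%

Change = (138.1 − 129.8) / 129.8 × 100
       = 8.3 / 129.8 × 100 = 6.3945%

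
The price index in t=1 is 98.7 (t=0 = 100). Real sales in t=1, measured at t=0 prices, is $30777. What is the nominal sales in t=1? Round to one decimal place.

Nominal = Real × (Index/100) = 30777 × (98.7/100)
        = 30777 × 0.987 = 30376.8990

30376.9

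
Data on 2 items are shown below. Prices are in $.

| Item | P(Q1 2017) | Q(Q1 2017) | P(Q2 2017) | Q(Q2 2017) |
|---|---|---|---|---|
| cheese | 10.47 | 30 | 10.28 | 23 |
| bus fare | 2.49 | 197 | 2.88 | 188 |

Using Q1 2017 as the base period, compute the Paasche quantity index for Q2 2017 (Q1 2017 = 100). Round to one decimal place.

88.8

Paasche quantity index uses current-period prices as weights.
ΣP(Q2 2017)·Q(Q2 2017) = 10.28×23 + 2.88×188 = 236.44 + 541.44 = 777.88
ΣP(Q2 2017)·Q(Q1 2017) = 10.28×30 + 2.88×197 = 308.4 + 567.36 = 875.76
Index = 777.88 / 875.76 × 100 = 88.8234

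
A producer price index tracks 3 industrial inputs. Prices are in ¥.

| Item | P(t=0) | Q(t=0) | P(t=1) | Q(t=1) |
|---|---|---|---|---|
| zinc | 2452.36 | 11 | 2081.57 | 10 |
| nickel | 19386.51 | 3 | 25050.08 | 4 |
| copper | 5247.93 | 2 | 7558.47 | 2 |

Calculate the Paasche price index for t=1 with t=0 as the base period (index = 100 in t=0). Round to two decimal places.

Paasche price index uses current-period quantities as weights.
ΣP(t=1)·Q(t=1) = 2081.57×10 + 25050.08×4 + 7558.47×2 = 20815.7 + 100200.32 + 15116.94 = 136132.96
ΣP(t=0)·Q(t=1) = 2452.36×10 + 19386.51×4 + 5247.93×2 = 24523.6 + 77546.04 + 10495.86 = 112565.5
Index = 136132.96 / 112565.5 × 100 = 120.9367

120.94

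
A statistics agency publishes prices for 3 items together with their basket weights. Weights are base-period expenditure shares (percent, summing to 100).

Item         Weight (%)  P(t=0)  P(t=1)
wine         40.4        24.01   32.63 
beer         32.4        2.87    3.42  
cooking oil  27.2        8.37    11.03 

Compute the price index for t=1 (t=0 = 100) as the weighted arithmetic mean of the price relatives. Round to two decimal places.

129.36

wine: 40.4 × (32.63/24.01) = 40.4 × 1.359017 = 54.9043
beer: 32.4 × (3.42/2.87) = 32.4 × 1.191638 = 38.6091
cooking oil: 27.2 × (11.03/8.37) = 27.2 × 1.317802 = 35.8442
Index = Σ wᵢ·(p₁ᵢ/p₀ᵢ) = 54.9043 + 38.6091 + 35.8442 = 129.3576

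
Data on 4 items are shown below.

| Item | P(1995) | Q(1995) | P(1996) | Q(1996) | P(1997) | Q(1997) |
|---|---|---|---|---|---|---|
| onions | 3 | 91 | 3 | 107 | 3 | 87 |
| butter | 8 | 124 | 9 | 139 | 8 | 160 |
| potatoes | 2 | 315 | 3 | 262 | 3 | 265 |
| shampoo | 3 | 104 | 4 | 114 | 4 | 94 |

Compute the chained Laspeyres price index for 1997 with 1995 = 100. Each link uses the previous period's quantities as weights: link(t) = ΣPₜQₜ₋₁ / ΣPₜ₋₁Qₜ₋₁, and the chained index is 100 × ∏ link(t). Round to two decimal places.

118.45

Link 1995→1996:
ΣP(1996)Q(1995) = 3×91 + 9×124 + 3×315 + 4×104 = 273 + 1116 + 945 + 416 = 2750
ΣP(1995)Q(1995) = 3×91 + 8×124 + 2×315 + 3×104 = 273 + 992 + 630 + 312 = 2207
link = 2750/2207 = 1.246035
Link 1996→1997:
ΣP(1997)Q(1996) = 3×107 + 8×139 + 3×262 + 4×114 = 321 + 1112 + 786 + 456 = 2675
ΣP(1996)Q(1996) = 3×107 + 9×139 + 3×262 + 4×114 = 321 + 1251 + 786 + 456 = 2814
link = 2675/2814 = 0.950604
Chained index = 100 × 1.246035 × 0.950604 = 118.4486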